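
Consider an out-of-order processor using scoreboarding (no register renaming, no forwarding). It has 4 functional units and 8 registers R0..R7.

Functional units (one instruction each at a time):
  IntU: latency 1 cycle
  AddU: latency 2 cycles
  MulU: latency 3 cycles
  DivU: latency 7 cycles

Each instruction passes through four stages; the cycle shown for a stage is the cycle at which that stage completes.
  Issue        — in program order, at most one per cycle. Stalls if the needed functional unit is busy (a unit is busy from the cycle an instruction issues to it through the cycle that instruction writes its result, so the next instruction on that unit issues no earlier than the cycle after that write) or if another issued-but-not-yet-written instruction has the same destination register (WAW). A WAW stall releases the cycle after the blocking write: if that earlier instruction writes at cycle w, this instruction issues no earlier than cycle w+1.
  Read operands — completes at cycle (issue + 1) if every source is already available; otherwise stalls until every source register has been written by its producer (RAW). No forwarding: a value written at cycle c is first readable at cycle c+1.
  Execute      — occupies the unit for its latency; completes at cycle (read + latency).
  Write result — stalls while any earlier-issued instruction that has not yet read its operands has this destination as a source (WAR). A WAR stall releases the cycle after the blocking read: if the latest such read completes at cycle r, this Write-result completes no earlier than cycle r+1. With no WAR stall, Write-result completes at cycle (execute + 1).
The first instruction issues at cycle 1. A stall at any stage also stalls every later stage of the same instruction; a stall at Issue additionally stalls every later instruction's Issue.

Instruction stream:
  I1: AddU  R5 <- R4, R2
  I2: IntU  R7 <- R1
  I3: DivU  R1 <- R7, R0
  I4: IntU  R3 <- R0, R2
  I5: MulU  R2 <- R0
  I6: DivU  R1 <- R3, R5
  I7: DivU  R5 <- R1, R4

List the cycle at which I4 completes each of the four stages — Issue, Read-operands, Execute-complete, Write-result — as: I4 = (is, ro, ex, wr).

1) issue 1, read 2, done 4, write 5
2) issue 2, read 3, done 4, write 5
3) issue 3, read 6, done 13, write 14  <RAW R7: wait I2 write@5>
4) issue 6, read 7, done 8, write 9  <struct: IntU busy until I2 writes@5>
5) issue 7, read 8, done 11, write 12
6) issue 15, read 16, done 23, write 24  <struct: DivU busy until I3 writes@14>
7) issue 25, read 26, done 33, write 34  <struct: DivU busy until I6 writes@24>

I4 = (6, 7, 8, 9)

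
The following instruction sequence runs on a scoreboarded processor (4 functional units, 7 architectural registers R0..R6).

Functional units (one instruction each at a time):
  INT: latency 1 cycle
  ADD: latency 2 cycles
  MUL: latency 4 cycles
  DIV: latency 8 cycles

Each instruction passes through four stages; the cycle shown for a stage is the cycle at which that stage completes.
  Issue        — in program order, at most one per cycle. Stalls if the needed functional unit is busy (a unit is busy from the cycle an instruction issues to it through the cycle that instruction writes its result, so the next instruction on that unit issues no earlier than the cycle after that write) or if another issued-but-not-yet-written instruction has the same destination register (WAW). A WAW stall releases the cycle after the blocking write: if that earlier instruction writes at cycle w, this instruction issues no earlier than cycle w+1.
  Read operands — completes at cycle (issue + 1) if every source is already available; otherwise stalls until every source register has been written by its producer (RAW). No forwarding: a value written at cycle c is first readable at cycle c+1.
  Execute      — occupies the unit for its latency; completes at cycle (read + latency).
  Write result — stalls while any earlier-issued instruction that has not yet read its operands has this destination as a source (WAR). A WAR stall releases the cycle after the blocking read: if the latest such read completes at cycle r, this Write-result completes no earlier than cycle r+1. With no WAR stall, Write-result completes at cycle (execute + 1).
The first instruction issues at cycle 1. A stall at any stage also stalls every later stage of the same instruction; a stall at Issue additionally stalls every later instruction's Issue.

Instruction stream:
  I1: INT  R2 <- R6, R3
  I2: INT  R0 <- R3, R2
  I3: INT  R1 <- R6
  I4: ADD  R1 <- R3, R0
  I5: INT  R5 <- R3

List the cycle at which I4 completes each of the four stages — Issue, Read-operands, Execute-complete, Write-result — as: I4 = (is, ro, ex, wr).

I4 = (13, 14, 16, 17)

c1: issue I1 (INT)
c2: I1 read-ops
c3: I1 finished on INT
c4: I1→R2
c5: issue I2 (INT)
c6: I2 read-ops
c7: I2 finished on INT
c8: I2→R0
c9: issue I3 (INT)
c10: I3 read-ops
c11: I3 finished on INT
c12: I3→R1
c13: issue I4 (ADD)
c14: I4 read-ops · issue I5 (INT)
c15: I5 read-ops
c16: I4 finished on ADD · I5 finished on INT
c17: I4→R1 · I5→R5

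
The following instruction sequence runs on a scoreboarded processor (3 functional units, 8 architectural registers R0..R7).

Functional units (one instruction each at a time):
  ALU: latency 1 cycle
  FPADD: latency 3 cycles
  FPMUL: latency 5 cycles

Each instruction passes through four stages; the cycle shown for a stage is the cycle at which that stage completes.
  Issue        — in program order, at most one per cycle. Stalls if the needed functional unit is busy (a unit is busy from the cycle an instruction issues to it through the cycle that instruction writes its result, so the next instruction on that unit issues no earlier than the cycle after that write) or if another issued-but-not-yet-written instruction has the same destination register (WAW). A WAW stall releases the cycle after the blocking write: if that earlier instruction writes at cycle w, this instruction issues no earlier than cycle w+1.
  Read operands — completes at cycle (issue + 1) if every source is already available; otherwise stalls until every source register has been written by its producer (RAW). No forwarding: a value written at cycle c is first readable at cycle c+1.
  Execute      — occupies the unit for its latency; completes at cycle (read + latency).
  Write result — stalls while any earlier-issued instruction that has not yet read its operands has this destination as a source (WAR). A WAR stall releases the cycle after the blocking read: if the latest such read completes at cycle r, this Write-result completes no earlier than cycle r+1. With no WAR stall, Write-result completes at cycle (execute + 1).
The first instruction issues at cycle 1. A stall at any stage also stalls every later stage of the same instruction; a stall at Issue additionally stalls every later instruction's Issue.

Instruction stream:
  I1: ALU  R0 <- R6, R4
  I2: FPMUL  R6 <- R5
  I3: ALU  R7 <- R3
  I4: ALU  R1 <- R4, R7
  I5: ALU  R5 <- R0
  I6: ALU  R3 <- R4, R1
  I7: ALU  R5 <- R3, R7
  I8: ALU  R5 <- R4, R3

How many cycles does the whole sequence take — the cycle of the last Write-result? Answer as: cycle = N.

cycle 1: issue I1 (ALU)
cycle 2: I1 read-ops; issue I2 (FPMUL)
cycle 3: I1 finished on ALU; I2 read-ops
cycle 4: I1→R0
cycle 5: issue I3 (ALU)
cycle 6: I3 read-ops
cycle 7: I3 finished on ALU
cycle 8: I2 finished on FPMUL; I3→R7
cycle 9: I2→R6; issue I4 (ALU)
cycle 10: I4 read-ops
cycle 11: I4 finished on ALU
cycle 12: I4→R1
cycle 13: issue I5 (ALU)
cycle 14: I5 read-ops
cycle 15: I5 finished on ALU
cycle 16: I5→R5
cycle 17: issue I6 (ALU)
cycle 18: I6 read-ops
cycle 19: I6 finished on ALU
cycle 20: I6→R3
cycle 21: issue I7 (ALU)
cycle 22: I7 read-ops
cycle 23: I7 finished on ALU
cycle 24: I7→R5
cycle 25: issue I8 (ALU)
cycle 26: I8 read-ops
cycle 27: I8 finished on ALU
cycle 28: I8→R5

cycle = 28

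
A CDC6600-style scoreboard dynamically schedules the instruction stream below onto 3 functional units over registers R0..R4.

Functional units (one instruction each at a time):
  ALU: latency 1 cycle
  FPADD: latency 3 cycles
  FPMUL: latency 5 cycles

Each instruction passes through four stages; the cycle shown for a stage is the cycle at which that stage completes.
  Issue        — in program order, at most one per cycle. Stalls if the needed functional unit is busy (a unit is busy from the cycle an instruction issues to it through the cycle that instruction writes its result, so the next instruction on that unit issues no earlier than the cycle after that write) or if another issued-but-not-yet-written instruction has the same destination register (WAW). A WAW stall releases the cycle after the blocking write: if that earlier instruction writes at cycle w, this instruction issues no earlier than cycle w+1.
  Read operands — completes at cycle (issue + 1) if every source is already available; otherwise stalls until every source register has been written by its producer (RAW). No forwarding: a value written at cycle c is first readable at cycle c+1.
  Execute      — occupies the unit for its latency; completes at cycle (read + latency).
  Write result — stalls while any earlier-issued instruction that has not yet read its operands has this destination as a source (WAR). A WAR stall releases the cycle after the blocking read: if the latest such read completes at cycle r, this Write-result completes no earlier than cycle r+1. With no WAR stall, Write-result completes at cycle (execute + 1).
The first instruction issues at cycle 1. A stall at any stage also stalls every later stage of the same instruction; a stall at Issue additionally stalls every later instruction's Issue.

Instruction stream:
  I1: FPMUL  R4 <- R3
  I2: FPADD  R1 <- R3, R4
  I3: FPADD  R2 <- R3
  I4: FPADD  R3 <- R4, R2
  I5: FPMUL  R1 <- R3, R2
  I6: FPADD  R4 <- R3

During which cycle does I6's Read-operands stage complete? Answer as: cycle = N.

cycle = 27

[1] issue I1 (FPMUL)
[2] I1 read-ops · issue I2 (FPADD)
[7] I1 finished on FPMUL
[8] I1→R4
[9] I2 read-ops
[12] I2 finished on FPADD
[13] I2→R1
[14] issue I3 (FPADD)
[15] I3 read-ops
[18] I3 finished on FPADD
[19] I3→R2
[20] issue I4 (FPADD)
[21] I4 read-ops · issue I5 (FPMUL)
[24] I4 finished on FPADD
[25] I4→R3
[26] I5 read-ops · issue I6 (FPADD)
[27] I6 read-ops
[30] I6 finished on FPADD
[31] I5 finished on FPMUL · I6→R4
[32] I5→R1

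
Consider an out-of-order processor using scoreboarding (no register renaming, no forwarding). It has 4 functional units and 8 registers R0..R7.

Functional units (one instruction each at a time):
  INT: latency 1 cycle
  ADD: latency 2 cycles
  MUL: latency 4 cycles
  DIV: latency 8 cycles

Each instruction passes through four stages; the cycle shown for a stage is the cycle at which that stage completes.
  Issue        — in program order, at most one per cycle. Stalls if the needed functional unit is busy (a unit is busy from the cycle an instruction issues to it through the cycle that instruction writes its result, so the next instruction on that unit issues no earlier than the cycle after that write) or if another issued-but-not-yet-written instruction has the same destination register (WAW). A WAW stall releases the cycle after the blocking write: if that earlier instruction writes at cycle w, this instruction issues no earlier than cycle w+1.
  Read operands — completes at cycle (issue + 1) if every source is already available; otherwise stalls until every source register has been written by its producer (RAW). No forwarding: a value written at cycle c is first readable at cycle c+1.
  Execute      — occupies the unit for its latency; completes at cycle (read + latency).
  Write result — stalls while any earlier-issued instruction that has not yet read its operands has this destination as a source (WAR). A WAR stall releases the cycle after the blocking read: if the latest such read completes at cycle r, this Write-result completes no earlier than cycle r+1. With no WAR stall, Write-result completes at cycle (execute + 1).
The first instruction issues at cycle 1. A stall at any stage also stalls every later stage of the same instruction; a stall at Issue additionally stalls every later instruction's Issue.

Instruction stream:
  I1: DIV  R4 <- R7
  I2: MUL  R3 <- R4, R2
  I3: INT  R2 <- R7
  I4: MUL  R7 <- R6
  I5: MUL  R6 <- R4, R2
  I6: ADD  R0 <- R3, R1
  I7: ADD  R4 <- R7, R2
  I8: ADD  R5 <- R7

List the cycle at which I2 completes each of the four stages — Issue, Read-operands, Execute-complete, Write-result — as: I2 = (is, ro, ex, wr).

[I1] 1/2/10/11
[I2] 2/12/16/17  (RAW R4: wait I1 write@11)
[I3] 3/4/5/13  (WAR R2: wait I2 read@12)
[I4] 18/19/23/24  (struct: MUL busy until I2 writes@17)
[I5] 25/26/30/31  (struct: MUL busy until I4 writes@24)
[I6] 26/27/29/30
[I7] 31/32/34/35  (struct: ADD busy until I6 writes@30)
[I8] 36/37/39/40  (struct: ADD busy until I7 writes@35)

I2 = (2, 12, 16, 17)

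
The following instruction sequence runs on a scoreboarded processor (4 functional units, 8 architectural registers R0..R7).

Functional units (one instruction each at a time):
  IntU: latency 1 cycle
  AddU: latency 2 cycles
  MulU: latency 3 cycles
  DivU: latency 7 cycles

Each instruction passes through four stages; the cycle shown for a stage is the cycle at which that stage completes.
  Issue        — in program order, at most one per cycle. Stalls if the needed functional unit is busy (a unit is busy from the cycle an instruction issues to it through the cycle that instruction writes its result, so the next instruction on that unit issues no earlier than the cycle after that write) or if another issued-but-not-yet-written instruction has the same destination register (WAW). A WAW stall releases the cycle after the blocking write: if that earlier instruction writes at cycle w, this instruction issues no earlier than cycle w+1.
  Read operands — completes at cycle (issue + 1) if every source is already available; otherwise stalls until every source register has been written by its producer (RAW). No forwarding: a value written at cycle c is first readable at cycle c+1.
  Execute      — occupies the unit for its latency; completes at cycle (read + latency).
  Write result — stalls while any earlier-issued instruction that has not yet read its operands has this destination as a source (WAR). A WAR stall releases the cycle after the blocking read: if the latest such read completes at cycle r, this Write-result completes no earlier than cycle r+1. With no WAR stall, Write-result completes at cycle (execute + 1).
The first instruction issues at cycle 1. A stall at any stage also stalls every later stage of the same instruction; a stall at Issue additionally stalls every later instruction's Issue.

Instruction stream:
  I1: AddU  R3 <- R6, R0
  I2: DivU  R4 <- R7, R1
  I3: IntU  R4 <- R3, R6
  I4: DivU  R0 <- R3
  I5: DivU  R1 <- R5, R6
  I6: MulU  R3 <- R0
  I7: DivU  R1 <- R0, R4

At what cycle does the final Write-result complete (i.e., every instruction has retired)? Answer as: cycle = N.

I1 -> (1, 2, 4, 5)
I2 -> (2, 3, 10, 11)
I3 -> (12, 13, 14, 15)  // WAW R4: wait I2 write@11
I4 -> (13, 14, 21, 22)
I5 -> (23, 24, 31, 32)  // struct: DivU busy until I4 writes@22
I6 -> (24, 25, 28, 29)
I7 -> (33, 34, 41, 42)  // struct: DivU busy until I5 writes@32

cycle = 42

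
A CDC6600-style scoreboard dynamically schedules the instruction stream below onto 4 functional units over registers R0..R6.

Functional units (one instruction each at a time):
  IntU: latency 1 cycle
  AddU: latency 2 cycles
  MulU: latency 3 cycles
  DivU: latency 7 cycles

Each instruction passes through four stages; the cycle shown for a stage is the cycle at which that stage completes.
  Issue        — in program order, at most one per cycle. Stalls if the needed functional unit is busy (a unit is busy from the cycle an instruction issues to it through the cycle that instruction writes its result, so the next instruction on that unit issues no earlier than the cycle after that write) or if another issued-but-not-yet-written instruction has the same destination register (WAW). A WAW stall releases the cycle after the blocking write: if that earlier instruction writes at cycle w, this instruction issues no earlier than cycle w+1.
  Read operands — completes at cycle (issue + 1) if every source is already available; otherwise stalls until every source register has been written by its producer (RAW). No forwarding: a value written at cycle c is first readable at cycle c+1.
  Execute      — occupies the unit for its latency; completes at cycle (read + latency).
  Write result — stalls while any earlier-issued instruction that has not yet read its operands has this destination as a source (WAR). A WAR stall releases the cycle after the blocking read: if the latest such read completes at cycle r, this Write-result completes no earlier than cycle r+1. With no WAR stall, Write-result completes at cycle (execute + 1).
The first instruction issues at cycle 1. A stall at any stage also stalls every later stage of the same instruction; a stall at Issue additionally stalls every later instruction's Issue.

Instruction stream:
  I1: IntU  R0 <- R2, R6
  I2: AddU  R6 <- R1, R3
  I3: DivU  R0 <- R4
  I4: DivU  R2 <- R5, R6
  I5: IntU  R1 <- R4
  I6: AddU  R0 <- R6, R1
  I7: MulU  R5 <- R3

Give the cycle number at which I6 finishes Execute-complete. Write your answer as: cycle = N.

cycle = 22

I1  is:1  ro:2  ex:3  wr:4
I2  is:2  ro:3  ex:5  wr:6
I3  is:5  ro:6  ex:13  wr:14  — WAW R0: wait I1 write@4
I4  is:15  ro:16  ex:23  wr:24  — struct: DivU busy until I3 writes@14
I5  is:16  ro:17  ex:18  wr:19
I6  is:17  ro:20  ex:22  wr:23  — RAW R1: wait I5 write@19
I7  is:18  ro:19  ex:22  wr:23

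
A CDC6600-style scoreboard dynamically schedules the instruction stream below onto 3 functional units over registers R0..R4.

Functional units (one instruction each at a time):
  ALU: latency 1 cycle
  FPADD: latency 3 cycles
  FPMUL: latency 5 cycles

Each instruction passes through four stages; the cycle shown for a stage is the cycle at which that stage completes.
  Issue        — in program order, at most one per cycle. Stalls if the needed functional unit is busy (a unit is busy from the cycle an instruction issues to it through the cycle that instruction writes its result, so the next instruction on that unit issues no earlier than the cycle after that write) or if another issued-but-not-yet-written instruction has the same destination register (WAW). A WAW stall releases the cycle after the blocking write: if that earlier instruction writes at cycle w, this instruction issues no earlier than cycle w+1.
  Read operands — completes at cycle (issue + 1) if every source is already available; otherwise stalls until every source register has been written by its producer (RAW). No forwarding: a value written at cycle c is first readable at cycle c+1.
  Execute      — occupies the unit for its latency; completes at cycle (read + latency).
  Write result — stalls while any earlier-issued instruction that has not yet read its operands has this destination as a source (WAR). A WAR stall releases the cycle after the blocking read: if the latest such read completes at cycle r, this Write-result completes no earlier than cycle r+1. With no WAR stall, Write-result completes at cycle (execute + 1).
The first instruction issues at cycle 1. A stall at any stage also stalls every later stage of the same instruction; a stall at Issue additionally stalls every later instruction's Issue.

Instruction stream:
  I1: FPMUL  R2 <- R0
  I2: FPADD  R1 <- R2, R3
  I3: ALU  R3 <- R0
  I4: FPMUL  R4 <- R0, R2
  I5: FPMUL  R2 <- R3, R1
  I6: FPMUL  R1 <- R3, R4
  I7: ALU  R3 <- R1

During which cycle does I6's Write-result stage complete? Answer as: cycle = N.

[I1] 1/2/7/8
[I2] 2/9/12/13  (RAW R2: wait I1 write@8)
[I3] 3/4/5/10  (WAR R3: wait I2 read@9)
[I4] 9/10/15/16  (struct: FPMUL busy until I1 writes@8)
[I5] 17/18/23/24  (struct: FPMUL busy until I4 writes@16)
[I6] 25/26/31/32  (struct: FPMUL busy until I5 writes@24)
[I7] 26/33/34/35  (RAW R1: wait I6 write@32)

cycle = 32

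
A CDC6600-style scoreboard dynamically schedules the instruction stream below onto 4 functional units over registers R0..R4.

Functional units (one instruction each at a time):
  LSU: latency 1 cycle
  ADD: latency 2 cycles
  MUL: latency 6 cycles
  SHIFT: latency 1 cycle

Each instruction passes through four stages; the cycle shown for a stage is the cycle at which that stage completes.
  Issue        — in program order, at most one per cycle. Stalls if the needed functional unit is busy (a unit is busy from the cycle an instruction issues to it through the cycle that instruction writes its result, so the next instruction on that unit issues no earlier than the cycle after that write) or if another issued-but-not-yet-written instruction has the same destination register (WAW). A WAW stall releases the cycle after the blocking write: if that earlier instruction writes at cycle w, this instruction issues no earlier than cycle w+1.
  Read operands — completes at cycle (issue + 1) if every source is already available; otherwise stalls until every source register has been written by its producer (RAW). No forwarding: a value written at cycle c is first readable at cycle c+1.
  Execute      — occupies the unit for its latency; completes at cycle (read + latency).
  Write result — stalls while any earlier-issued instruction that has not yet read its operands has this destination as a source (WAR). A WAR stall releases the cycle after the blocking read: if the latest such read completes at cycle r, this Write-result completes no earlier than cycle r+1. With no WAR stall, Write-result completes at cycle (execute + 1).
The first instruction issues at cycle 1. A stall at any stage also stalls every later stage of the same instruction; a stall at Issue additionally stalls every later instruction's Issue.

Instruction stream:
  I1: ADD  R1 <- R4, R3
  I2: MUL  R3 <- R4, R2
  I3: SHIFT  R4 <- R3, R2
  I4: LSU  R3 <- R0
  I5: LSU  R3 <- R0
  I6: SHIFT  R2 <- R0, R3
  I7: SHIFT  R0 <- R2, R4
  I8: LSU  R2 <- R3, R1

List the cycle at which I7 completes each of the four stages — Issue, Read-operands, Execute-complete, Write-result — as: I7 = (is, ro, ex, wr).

t=1  I1 issues→ADD
t=2  I1 reads · I2 issues→MUL
t=3  I2 reads · I3 issues→SHIFT
t=4  I1 exec-done
t=5  I1 writes R1
t=9  I2 exec-done
t=10  I2 writes R3
t=11  I3 reads · I4 issues→LSU
t=12  I3 exec-done · I4 reads
t=13  I3 writes R4 · I4 exec-done
t=14  I4 writes R3
t=15  I5 issues→LSU
t=16  I5 reads · I6 issues→SHIFT
t=17  I5 exec-done
t=18  I5 writes R3
t=19  I6 reads
t=20  I6 exec-done
t=21  I6 writes R2
t=22  I7 issues→SHIFT
t=23  I7 reads · I8 issues→LSU
t=24  I7 exec-done · I8 reads
t=25  I7 writes R0 · I8 exec-done
t=26  I8 writes R2

I7 = (22, 23, 24, 25)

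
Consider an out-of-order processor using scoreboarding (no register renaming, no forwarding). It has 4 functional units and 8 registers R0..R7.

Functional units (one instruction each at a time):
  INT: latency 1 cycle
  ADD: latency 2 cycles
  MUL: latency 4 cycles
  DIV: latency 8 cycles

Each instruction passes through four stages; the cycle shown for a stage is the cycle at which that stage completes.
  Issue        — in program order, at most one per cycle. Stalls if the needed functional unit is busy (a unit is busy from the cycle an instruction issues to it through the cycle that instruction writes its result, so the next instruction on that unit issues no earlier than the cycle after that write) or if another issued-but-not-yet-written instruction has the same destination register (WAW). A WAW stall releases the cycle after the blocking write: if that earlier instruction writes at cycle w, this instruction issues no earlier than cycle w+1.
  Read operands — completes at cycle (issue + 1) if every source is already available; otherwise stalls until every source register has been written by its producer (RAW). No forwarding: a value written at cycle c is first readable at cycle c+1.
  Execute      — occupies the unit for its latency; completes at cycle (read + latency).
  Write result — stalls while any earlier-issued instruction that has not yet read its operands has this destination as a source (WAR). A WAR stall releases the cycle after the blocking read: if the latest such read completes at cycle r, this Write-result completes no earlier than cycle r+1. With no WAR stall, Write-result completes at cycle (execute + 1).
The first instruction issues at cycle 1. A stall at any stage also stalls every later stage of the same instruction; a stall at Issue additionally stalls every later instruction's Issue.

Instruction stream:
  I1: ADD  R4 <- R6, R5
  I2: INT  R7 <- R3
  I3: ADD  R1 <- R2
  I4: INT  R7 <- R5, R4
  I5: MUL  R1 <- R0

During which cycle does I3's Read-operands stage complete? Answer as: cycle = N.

cycle = 7

cycle 1: issue I1 (ADD)
cycle 2: I1 read-ops, issue I2 (INT)
cycle 3: I2 read-ops
cycle 4: I1 finished on ADD, I2 finished on INT
cycle 5: I1→R4, I2→R7
cycle 6: issue I3 (ADD)
cycle 7: I3 read-ops, issue I4 (INT)
cycle 8: I4 read-ops
cycle 9: I3 finished on ADD, I4 finished on INT
cycle 10: I3→R1, I4→R7
cycle 11: issue I5 (MUL)
cycle 12: I5 read-ops
cycle 16: I5 finished on MUL
cycle 17: I5→R1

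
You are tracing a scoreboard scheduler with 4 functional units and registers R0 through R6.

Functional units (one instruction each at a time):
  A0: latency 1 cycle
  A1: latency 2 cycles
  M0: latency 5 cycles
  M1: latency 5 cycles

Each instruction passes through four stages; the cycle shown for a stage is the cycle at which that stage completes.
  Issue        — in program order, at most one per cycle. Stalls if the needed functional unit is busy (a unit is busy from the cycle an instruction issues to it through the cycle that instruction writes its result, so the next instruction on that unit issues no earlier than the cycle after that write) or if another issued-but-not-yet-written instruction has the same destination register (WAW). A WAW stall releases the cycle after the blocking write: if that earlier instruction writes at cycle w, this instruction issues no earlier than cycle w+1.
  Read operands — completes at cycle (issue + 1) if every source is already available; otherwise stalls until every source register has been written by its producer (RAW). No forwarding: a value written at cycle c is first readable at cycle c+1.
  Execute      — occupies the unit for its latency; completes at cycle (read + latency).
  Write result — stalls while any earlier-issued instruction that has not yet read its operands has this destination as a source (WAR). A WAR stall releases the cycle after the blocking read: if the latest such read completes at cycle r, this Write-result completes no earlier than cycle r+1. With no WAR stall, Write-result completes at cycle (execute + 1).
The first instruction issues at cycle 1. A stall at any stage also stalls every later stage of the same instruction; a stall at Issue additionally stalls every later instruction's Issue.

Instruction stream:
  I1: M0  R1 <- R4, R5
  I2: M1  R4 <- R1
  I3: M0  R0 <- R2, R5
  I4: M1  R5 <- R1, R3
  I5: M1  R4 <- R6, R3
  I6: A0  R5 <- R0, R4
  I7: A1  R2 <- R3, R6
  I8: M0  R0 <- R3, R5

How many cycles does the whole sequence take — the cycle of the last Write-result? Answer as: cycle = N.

t=1  I1→M0
t=2  I1 RO | I2→M1
t=7  I1 EX
t=8  I1 WR R1
t=9  I2 RO | I3→M0
t=10  I3 RO
t=14  I2 EX
t=15  I2 WR R4 | I3 EX
t=16  I3 WR R0 | I4→M1
t=17  I4 RO
t=22  I4 EX
t=23  I4 WR R5
t=24  I5→M1
t=25  I5 RO | I6→A0
t=26  I7→A1
t=27  I7 RO | I8→M0
t=29  I7 EX
t=30  I5 EX | I7 WR R2
t=31  I5 WR R4
t=32  I6 RO
t=33  I6 EX
t=34  I6 WR R5
t=35  I8 RO
t=40  I8 EX
t=41  I8 WR R0

cycle = 41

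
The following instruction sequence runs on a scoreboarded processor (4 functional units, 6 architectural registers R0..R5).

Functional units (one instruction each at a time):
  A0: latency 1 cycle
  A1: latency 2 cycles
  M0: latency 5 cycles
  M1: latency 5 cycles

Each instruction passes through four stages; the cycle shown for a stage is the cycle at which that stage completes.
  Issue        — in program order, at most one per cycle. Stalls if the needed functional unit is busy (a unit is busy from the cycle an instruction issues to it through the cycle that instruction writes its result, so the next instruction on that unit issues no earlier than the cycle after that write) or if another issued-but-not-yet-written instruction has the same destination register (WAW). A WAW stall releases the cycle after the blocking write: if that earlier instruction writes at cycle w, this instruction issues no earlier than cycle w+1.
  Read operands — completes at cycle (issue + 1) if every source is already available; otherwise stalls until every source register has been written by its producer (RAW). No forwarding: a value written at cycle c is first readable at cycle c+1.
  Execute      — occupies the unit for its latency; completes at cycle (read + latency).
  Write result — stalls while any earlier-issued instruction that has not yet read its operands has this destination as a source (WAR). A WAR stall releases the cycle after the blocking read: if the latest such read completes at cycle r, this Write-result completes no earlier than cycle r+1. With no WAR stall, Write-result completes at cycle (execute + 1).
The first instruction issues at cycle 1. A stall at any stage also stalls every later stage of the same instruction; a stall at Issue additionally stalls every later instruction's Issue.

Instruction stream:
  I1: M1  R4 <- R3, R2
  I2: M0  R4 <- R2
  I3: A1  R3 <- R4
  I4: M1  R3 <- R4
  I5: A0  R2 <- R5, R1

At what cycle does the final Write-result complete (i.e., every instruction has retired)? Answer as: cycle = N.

cycle = 28

  I1 | 1 | 2 | 7 | 8
  I2 | 9 | 10 | 15 | 16   WAW R4: wait I1 write@8
  I3 | 10 | 17 | 19 | 20   RAW R4: wait I2 write@16
  I4 | 21 | 22 | 27 | 28   WAW R3: wait I3 write@20
  I5 | 22 | 23 | 24 | 25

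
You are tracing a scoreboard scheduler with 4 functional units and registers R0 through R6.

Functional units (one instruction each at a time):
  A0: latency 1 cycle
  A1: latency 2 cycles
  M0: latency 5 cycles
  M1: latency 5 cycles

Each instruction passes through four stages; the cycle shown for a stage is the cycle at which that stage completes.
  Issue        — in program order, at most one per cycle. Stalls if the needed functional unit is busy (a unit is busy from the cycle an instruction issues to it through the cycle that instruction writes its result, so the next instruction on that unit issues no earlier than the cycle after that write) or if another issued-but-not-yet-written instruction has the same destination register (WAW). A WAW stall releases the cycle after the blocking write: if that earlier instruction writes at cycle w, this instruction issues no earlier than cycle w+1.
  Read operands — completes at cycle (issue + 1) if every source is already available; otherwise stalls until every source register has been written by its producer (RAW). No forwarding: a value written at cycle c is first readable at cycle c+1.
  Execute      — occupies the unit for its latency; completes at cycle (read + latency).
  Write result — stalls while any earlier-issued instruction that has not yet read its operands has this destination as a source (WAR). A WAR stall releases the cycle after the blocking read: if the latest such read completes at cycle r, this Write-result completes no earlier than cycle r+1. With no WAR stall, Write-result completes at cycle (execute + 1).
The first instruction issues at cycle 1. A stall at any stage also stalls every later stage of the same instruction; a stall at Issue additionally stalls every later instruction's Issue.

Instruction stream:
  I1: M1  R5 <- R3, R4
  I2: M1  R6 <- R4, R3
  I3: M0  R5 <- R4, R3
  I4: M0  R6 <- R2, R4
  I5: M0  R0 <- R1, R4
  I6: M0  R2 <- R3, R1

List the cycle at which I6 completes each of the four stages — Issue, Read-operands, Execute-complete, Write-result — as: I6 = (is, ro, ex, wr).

c1: issue I1 (M1)
c2: I1 read-ops
c7: I1 finished on M1
c8: I1→R5
c9: issue I2 (M1)
c10: I2 read-ops · issue I3 (M0)
c11: I3 read-ops
c15: I2 finished on M1
c16: I2→R6 · I3 finished on M0
c17: I3→R5
c18: issue I4 (M0)
c19: I4 read-ops
c24: I4 finished on M0
c25: I4→R6
c26: issue I5 (M0)
c27: I5 read-ops
c32: I5 finished on M0
c33: I5→R0
c34: issue I6 (M0)
c35: I6 read-ops
c40: I6 finished on M0
c41: I6→R2

I6 = (34, 35, 40, 41)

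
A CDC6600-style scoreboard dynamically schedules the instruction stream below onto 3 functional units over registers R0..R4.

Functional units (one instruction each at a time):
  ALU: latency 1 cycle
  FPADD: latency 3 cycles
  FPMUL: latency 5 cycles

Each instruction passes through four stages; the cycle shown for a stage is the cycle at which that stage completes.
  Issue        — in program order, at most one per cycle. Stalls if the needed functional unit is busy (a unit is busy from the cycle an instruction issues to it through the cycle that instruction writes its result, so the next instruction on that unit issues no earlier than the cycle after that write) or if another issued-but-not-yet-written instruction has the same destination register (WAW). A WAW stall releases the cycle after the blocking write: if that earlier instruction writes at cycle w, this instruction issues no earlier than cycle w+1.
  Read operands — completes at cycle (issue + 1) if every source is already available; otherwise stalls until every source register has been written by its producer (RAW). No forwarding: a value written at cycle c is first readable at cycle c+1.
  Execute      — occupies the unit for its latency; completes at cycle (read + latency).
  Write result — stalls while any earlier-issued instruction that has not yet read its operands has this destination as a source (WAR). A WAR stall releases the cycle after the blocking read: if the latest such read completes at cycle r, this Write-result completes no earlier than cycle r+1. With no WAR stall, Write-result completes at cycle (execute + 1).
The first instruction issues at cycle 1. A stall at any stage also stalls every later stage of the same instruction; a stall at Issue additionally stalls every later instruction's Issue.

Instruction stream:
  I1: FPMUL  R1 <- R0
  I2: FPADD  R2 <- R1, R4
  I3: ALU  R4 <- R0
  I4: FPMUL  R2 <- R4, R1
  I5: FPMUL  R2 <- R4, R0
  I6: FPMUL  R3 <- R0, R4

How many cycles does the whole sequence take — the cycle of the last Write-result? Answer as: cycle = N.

cycle = 37

I1  is:1  ro:2  ex:7  wr:8
I2  is:2  ro:9  ex:12  wr:13  — RAW R1: wait I1 write@8
I3  is:3  ro:4  ex:5  wr:10  — WAR R4: wait I2 read@9
I4  is:14  ro:15  ex:20  wr:21  — WAW R2: wait I2 write@13
I5  is:22  ro:23  ex:28  wr:29  — struct: FPMUL busy until I4 writes@21
I6  is:30  ro:31  ex:36  wr:37  — struct: FPMUL busy until I5 writes@29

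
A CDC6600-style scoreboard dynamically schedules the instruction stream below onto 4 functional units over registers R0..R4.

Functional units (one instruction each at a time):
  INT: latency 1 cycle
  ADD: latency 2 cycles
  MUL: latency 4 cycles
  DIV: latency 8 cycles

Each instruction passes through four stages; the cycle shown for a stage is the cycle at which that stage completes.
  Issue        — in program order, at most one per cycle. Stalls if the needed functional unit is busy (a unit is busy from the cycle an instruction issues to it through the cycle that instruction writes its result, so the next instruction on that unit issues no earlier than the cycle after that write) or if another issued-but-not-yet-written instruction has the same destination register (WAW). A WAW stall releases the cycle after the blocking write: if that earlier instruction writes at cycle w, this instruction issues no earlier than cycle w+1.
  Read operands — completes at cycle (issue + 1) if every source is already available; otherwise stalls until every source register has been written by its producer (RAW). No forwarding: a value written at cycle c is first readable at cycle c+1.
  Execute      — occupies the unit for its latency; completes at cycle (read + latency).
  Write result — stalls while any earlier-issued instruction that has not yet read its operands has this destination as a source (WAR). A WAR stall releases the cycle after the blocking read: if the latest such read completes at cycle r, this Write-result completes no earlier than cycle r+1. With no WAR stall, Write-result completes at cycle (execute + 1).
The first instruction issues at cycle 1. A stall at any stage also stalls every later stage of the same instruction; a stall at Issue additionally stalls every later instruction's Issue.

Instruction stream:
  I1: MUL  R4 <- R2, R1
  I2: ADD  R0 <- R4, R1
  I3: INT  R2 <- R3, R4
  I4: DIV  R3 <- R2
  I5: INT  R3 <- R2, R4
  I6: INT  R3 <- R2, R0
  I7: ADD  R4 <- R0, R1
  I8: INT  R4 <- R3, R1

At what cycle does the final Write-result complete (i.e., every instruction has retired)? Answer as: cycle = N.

t=1  I1 dispatched to MUL
t=2  I1 operands ready | I2 dispatched to ADD
t=3  I3 dispatched to INT
t=4  I4 dispatched to DIV
t=6  I1 complete
t=7  R4←I1
t=8  I2 operands ready | I3 operands ready
t=9  I3 complete
t=10  I2 complete | R2←I3
t=11  R0←I2 | I4 operands ready
t=19  I4 complete
t=20  R3←I4
t=21  I5 dispatched to INT
t=22  I5 operands ready
t=23  I5 complete
t=24  R3←I5
t=25  I6 dispatched to INT
t=26  I6 operands ready | I7 dispatched to ADD
t=27  I6 complete | I7 operands ready
t=28  R3←I6
t=29  I7 complete
t=30  R4←I7
t=31  I8 dispatched to INT
t=32  I8 operands ready
t=33  I8 complete
t=34  R4←I8

cycle = 34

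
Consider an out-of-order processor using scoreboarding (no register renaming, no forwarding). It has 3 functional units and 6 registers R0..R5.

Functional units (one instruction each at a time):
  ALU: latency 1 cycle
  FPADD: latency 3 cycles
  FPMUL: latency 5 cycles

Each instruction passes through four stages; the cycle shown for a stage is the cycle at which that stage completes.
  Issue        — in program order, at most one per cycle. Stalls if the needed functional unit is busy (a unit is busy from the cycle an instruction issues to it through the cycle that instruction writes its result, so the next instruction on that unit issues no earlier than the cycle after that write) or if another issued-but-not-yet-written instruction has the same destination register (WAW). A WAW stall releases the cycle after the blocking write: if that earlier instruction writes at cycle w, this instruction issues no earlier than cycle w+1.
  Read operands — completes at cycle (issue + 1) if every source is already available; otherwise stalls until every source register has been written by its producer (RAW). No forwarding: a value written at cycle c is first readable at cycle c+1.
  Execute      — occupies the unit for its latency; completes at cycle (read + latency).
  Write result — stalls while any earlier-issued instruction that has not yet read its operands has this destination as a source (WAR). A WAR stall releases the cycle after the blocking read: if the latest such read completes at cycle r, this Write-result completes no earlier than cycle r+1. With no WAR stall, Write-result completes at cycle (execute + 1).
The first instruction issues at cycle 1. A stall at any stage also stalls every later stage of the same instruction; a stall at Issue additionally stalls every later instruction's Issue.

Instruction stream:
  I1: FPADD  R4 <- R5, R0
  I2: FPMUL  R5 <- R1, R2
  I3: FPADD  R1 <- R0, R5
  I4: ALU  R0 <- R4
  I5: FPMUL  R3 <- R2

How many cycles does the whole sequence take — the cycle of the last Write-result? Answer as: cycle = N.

I1: IS=1 RO=2 EX=5 WR=6
I2: IS=2 RO=3 EX=8 WR=9
I3: IS=7 RO=10 EX=13 WR=14  [struct: FPADD busy until I1 writes@6; RAW R5: wait I2 write@9]
I4: IS=8 RO=9 EX=10 WR=11
I5: IS=10 RO=11 EX=16 WR=17  [struct: FPMUL busy until I2 writes@9]

cycle = 17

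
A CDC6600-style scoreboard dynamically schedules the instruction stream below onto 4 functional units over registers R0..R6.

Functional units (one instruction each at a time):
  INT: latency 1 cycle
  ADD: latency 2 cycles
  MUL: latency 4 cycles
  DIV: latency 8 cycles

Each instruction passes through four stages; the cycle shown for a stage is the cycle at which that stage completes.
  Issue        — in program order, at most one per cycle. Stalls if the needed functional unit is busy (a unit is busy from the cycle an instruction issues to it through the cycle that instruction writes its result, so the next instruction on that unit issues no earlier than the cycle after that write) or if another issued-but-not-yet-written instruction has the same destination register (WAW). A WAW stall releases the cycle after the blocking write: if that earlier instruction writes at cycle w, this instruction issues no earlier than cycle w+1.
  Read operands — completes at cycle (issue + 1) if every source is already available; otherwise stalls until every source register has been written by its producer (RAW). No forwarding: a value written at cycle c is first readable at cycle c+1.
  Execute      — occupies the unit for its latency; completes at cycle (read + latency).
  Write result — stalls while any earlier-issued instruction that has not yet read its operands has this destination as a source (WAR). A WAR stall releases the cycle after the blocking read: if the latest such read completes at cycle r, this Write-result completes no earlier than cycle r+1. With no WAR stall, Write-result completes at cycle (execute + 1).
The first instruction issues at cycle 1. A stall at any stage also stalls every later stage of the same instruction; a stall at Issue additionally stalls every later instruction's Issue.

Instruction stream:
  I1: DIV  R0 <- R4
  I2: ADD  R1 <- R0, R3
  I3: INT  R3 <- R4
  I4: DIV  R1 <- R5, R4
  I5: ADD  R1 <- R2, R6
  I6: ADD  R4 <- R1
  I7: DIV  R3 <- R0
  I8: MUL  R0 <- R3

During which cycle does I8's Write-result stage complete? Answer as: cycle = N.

cycle = 49

1) issue 1, read 2, done 10, write 11
2) issue 2, read 12, done 14, write 15  <RAW R0: wait I1 write@11>
3) issue 3, read 4, done 5, write 13  <WAR R3: wait I2 read@12>
4) issue 16, read 17, done 25, write 26  <WAW R1: wait I2 write@15>
5) issue 27, read 28, done 30, write 31  <WAW R1: wait I4 write@26>
6) issue 32, read 33, done 35, write 36  <struct: ADD busy until I5 writes@31>
7) issue 33, read 34, done 42, write 43
8) issue 34, read 44, done 48, write 49  <RAW R3: wait I7 write@43>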